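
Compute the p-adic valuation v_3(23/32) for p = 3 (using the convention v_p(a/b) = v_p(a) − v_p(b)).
v_3(23/32) = 0

Factor powers of 3 from the numerator and denominator of the reduced fraction: 23 = 3^0 · 23 and 32 = 3^0 · 32. Apply v_p(a/b) = v_p(a) − v_p(b): v_3(23/32) = 0 − 0 = 0.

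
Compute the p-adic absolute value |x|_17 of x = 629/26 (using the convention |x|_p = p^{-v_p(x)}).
|629/26|_17 = 1/17

Step 1 — compute v_17(x) by factoring powers of 17 out of the numerator and denominator: v_17(629/26) = 1. Step 2 — apply |x|_p = p^{-v_p(x)} = 17^{-1} = 1/17.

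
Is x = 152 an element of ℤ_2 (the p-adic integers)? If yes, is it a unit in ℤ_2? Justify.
x ∈ ℤ_2 but not a unit; v_2(x) = 3 > 0

ℤ_2 = {x ∈ ℚ_2 : v_2(x) ≥ 0} and ℤ_2^× = {x ∈ ℤ_2 : v_2(x) = 0}. Here v_2(152) = v_2(num) − v_2(den) = 3; compare against these criteria.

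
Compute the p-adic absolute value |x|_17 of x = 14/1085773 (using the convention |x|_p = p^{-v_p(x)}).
|14/1085773|_17 = 83521

Step 1 — compute v_17(x) by factoring powers of 17 out of the numerator and denominator: v_17(14/1085773) = -4. Step 2 — apply |x|_p = p^{-v_p(x)} = 17^{4} = 83521.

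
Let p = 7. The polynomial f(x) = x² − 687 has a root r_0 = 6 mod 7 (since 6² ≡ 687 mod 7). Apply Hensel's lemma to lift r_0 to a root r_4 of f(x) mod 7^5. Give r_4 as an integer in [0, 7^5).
r_4 = 16463 (mod 16807)

Hensel's recurrence: r_{i+1} = r_i − f(r_i)·(f′(r_i))^{-1} mod 7^{i+2}, with f′(x) = 2x. Iterate:
  r_0 = 6 (mod 7)
  r_1 = 48 (mod 49)
  r_2 = 342 (mod 343)
  r_3 = 2057 (mod 2401)
  r_4 = 16463 (mod 16807)
Final: r_4 = 16463, and one checks f(r_4) ≡ 0 mod 7^5.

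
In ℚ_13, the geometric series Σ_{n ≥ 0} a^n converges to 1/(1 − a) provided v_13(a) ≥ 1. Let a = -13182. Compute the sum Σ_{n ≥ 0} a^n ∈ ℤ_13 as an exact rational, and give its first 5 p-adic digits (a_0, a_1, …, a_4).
Σ a^n = 1/(1 − a) = 1/13183;  first 5 digits = (1, 0, 0, 7, 12)

v_13(a) = 3 ≥ 1, so the series converges in ℤ_13 to 1/(1 − a) = 1/(1 − (-13182)) = 1/13183. Expand this rational in ℤ_13: compute digits iteratively via d_i = x_i mod 13, x_{i+1} = (x_i − d_i)/13. The first 5 digits are (1, 0, 0, 7, 12).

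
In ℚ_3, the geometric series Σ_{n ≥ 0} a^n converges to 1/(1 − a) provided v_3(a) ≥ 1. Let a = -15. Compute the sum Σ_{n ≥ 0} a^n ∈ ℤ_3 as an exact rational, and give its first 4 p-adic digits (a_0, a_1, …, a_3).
Σ a^n = 1/(1 − a) = 1/16;  first 4 digits = (1, 1, 2, 2)

v_3(a) = 1 ≥ 1, so the series converges in ℤ_3 to 1/(1 − a) = 1/(1 − (-15)) = 1/16. Expand this rational in ℤ_3: compute digits iteratively via d_i = x_i mod 3, x_{i+1} = (x_i − d_i)/3. The first 4 digits are (1, 1, 2, 2).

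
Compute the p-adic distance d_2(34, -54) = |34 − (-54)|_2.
d_2(34, -54) = 1/8

Step 1 — x − y = 34 − (-54) = 88. Step 2 — v_2(88) = 3 (factor: 88 = (2^3 · 11); the sign does not affect v_p). Step 3 — |x − y|_2 = 2^{-3} = 1/8.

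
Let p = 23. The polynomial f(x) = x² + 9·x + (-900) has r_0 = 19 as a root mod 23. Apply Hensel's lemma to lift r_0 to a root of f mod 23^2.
r_1 = 387 (mod 529)

Hensel: r_{i+1} = r_i − f(r_i)·(f′(r_i))^{-1} mod 23^{i+2}, f′(x) = 2x + 9. Iterate:
  r_0 = 19 (mod 23)
  r_1 = 387 (mod 529)
Final: r = 387 satisfies f(r) ≡ 0 mod 23^2.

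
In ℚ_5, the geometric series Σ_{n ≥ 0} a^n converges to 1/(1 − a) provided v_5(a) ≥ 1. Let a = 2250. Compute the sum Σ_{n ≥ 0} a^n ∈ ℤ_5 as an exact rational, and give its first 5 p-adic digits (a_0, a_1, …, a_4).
Σ a^n = 1/(1 − a) = -1/2249;  first 5 digits = (1, 0, 0, 3, 3)

v_5(a) = 3 ≥ 1, so the series converges in ℤ_5 to 1/(1 − a) = 1/(1 − 2250) = -1/2249. Expand this rational in ℤ_5: compute digits iteratively via d_i = x_i mod 5, x_{i+1} = (x_i − d_i)/5. The first 5 digits are (1, 0, 0, 3, 3).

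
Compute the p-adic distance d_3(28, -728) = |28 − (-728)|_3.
d_3(28, -728) = 1/27

Step 1 — x − y = 28 − (-728) = 756. Step 2 — v_3(756) = 3 (factor: 756 = (3^3 · 28); the sign does not affect v_p). Step 3 — |x − y|_3 = 3^{-3} = 1/27.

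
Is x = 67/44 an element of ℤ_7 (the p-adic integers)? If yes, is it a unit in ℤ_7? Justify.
x ∈ ℤ_7^× (unit); v_7(x) = 0

ℤ_7 = {x ∈ ℚ_7 : v_7(x) ≥ 0} and ℤ_7^× = {x ∈ ℤ_7 : v_7(x) = 0}. Here v_7(67/44) = v_7(num) − v_7(den) = 0; compare against these criteria.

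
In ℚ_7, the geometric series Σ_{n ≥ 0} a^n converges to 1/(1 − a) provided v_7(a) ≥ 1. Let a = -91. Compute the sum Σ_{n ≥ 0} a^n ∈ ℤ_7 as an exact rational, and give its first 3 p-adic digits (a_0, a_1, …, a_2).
Σ a^n = 1/(1 − a) = 1/92;  first 3 digits = (1, 1, 6)

v_7(a) = 1 ≥ 1, so the series converges in ℤ_7 to 1/(1 − a) = 1/(1 − (-91)) = 1/92. Expand this rational in ℤ_7: compute digits iteratively via d_i = x_i mod 7, x_{i+1} = (x_i − d_i)/7. The first 3 digits are (1, 1, 6).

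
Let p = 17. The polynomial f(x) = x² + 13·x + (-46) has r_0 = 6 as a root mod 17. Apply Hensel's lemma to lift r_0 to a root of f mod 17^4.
r_3 = 39157 (mod 83521)

Hensel: r_{i+1} = r_i − f(r_i)·(f′(r_i))^{-1} mod 17^{i+2}, f′(x) = 2x + 13. Iterate:
  r_0 = 6 (mod 17)
  r_1 = 142 (mod 289)
  r_2 = 4766 (mod 4913)
  r_3 = 39157 (mod 83521)
Final: r = 39157 satisfies f(r) ≡ 0 mod 17^4.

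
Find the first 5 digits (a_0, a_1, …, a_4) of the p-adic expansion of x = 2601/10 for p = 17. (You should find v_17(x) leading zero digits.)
(a_0, …, a_4) = (0, 0, 6, 15, 11)

v_17(2601/10) = 2, so a_0 = ... = a_1 = 0. Factor out: x = 17^2 · u with u = 9/10 a unit in ℤ_17. Expand u iteratively via a_{v+i} = u_i mod 17, u_{i+1} = (u_i − a_{v+i})/17:
  u_0 = 9/10;  a_2 = 6;  u_1 = (u_0 − 6)/17 = -3/10
  u_1 = -3/10;  a_3 = 15;  u_2 = (u_1 − 15)/17 = -9/10
  u_2 = -9/10;  a_4 = 11;  u_3 = (u_2 − 11)/17 = -7/10
Digits: (0, 0, 6, 15, 11).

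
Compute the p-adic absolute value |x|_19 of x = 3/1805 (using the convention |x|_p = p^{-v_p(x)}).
|3/1805|_19 = 361

Step 1 — compute v_19(x) by factoring powers of 19 out of the numerator and denominator: v_19(3/1805) = -2. Step 2 — apply |x|_p = p^{-v_p(x)} = 19^{2} = 361.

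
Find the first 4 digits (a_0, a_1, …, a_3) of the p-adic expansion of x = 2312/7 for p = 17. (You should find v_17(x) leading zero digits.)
(a_0, …, a_3) = (0, 0, 6, 7)

v_17(2312/7) = 2, so a_0 = ... = a_1 = 0. Factor out: x = 17^2 · u with u = 8/7 a unit in ℤ_17. Expand u iteratively via a_{v+i} = u_i mod 17, u_{i+1} = (u_i − a_{v+i})/17:
  u_0 = 8/7;  a_2 = 6;  u_1 = (u_0 − 6)/17 = -2/7
  u_1 = -2/7;  a_3 = 7;  u_2 = (u_1 − 7)/17 = -3/7
Digits: (0, 0, 6, 7).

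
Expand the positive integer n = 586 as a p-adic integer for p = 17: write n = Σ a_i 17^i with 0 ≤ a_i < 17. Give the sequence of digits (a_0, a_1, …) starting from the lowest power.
(a_0, a_1, …) = (8, 0, 2)

Repeated division by 17 gives the digits low-to-high: 586 = 8 + 2·17^2. Digit sequence: (8, 0, 2).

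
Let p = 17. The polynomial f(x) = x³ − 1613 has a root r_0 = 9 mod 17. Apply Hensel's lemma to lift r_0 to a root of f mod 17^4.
r_3 = 60529 (mod 83521)

Hensel: r_{i+1} = r_i − f(r_i)/f′(r_i) mod 17^{i+2}, where f′(x) = 3x². Iterate:
  r_0 = 9 (mod 17)
  r_1 = 128 (mod 289)
  r_2 = 1573 (mod 4913)
  r_3 = 60529 (mod 83521)
Final: r = 60529 with f(r) ≡ 0 mod 17^4.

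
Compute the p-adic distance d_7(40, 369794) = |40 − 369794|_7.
d_7(40, 369794) = 1/16807

Step 1 — x − y = 40 − 369794 = -369754. Step 2 — v_7(-369754) = 5 (factor: -369754 = −(7^5 · 22); the sign does not affect v_p). Step 3 — |x − y|_7 = 7^{-5} = 1/16807.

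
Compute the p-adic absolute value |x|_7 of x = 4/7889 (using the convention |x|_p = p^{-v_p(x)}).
|4/7889|_7 = 343

Step 1 — compute v_7(x) by factoring powers of 7 out of the numerator and denominator: v_7(4/7889) = -3. Step 2 — apply |x|_p = p^{-v_p(x)} = 7^{3} = 343.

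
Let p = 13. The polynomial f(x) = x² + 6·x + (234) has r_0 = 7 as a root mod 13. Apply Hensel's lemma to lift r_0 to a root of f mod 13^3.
r_2 = 1385 (mod 2197)

Hensel: r_{i+1} = r_i − f(r_i)·(f′(r_i))^{-1} mod 13^{i+2}, f′(x) = 2x + 6. Iterate:
  r_0 = 7 (mod 13)
  r_1 = 33 (mod 169)
  r_2 = 1385 (mod 2197)
Final: r = 1385 satisfies f(r) ≡ 0 mod 13^3.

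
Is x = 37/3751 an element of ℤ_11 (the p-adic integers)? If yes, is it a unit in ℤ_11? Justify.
x ∉ ℤ_11 (v_11(x) = -2 < 0)

ℤ_11 = {x ∈ ℚ_11 : v_11(x) ≥ 0} and ℤ_11^× = {x ∈ ℤ_11 : v_11(x) = 0}. Here v_11(37/3751) = v_11(num) − v_11(den) = -2; compare against these criteria.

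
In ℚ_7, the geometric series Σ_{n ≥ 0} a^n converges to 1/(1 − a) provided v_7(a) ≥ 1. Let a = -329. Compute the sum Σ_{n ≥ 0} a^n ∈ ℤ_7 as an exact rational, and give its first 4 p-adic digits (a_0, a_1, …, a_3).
Σ a^n = 1/(1 − a) = 1/330;  first 4 digits = (1, 2, 4, 0)

v_7(a) = 1 ≥ 1, so the series converges in ℤ_7 to 1/(1 − a) = 1/(1 − (-329)) = 1/330. Expand this rational in ℤ_7: compute digits iteratively via d_i = x_i mod 7, x_{i+1} = (x_i − d_i)/7. The first 4 digits are (1, 2, 4, 0).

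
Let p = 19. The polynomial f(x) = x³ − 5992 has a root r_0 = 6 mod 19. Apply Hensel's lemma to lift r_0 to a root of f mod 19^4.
r_3 = 24193 (mod 130321)

Hensel: r_{i+1} = r_i − f(r_i)/f′(r_i) mod 19^{i+2}, where f′(x) = 3x². Iterate:
  r_0 = 6 (mod 19)
  r_1 = 6 (mod 361)
  r_2 = 3616 (mod 6859)
  r_3 = 24193 (mod 130321)
Final: r = 24193 with f(r) ≡ 0 mod 19^4.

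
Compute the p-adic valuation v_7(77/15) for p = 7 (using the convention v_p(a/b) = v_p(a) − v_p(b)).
v_7(77/15) = 1

Factor powers of 7 from the numerator and denominator of the reduced fraction: 77 = 7^1 · 11 and 15 = 7^0 · 15. Apply v_p(a/b) = v_p(a) − v_p(b): v_7(77/15) = 1 − 0 = 1.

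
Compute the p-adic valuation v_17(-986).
v_17(-986) = 1

v_17(n) is the largest exponent k such that 17^k divides n. Factor out: -986 = -17^1 · 58. (Sign doesn't affect v_p.) So v_17(-986) = 1.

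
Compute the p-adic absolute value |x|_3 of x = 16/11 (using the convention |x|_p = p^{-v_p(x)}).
|16/11|_3 = 1

Step 1 — compute v_3(x) by factoring powers of 3 out of the numerator and denominator: v_3(16/11) = 0. Step 2 — apply |x|_p = p^{-v_p(x)} = 3^{0} = 1.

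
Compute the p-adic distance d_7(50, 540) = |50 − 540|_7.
d_7(50, 540) = 1/49

Step 1 — x − y = 50 − 540 = -490. Step 2 — v_7(-490) = 2 (factor: -490 = −(7^2 · 10); the sign does not affect v_p). Step 3 — |x − y|_7 = 7^{-2} = 1/49.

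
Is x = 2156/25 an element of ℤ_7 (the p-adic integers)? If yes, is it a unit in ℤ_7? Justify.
x ∈ ℤ_7 but not a unit; v_7(x) = 2 > 0

ℤ_7 = {x ∈ ℚ_7 : v_7(x) ≥ 0} and ℤ_7^× = {x ∈ ℤ_7 : v_7(x) = 0}. Here v_7(2156/25) = v_7(num) − v_7(den) = 2; compare against these criteria.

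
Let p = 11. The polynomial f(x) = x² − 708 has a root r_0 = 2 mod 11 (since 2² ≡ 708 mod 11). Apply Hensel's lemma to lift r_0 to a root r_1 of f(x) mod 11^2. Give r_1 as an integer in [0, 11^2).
r_1 = 57 (mod 121)

Hensel's recurrence: r_{i+1} = r_i − f(r_i)·(f′(r_i))^{-1} mod 11^{i+2}, with f′(x) = 2x. Iterate:
  r_0 = 2 (mod 11)
  r_1 = 57 (mod 121)
Final: r_1 = 57, and one checks f(r_1) ≡ 0 mod 11^2.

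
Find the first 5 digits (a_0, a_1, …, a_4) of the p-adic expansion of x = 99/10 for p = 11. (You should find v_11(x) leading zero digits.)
(a_0, …, a_4) = (0, 2, 1, 1, 1)

v_11(99/10) = 1, so a_0 = ... = a_0 = 0. Factor out: x = 11^1 · u with u = 9/10 a unit in ℤ_11. Expand u iteratively via a_{v+i} = u_i mod 11, u_{i+1} = (u_i − a_{v+i})/11:
  u_0 = 9/10;  a_1 = 2;  u_1 = (u_0 − 2)/11 = -1/10
  u_1 = -1/10;  a_2 = 1;  u_2 = (u_1 − 1)/11 = -1/10
  u_2 = -1/10;  a_3 = 1;  u_3 = (u_2 − 1)/11 = -1/10
  u_3 = -1/10;  a_4 = 1;  u_4 = (u_3 − 1)/11 = -1/10
Digits: (0, 2, 1, 1, 1).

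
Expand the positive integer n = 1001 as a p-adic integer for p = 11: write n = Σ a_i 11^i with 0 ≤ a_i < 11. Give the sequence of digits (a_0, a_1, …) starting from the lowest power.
(a_0, a_1, …) = (0, 3, 8)

Repeated division by 11 gives the digits low-to-high: 1001 = 3·11^1 + 8·11^2. Digit sequence: (0, 3, 8).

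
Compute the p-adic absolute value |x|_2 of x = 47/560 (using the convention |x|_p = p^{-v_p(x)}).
|47/560|_2 = 16

Step 1 — compute v_2(x) by factoring powers of 2 out of the numerator and denominator: v_2(47/560) = -4. Step 2 — apply |x|_p = p^{-v_p(x)} = 2^{4} = 16.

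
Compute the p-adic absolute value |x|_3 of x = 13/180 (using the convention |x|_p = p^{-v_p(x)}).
|13/180|_3 = 9

Step 1 — compute v_3(x) by factoring powers of 3 out of the numerator and denominator: v_3(13/180) = -2. Step 2 — apply |x|_p = p^{-v_p(x)} = 3^{2} = 9.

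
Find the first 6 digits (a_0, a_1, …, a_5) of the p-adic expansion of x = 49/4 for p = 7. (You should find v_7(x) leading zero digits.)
(a_0, …, a_5) = (0, 0, 2, 5, 1, 5)

v_7(49/4) = 2, so a_0 = ... = a_1 = 0. Factor out: x = 7^2 · u with u = 1/4 a unit in ℤ_7. Expand u iteratively via a_{v+i} = u_i mod 7, u_{i+1} = (u_i − a_{v+i})/7:
  u_0 = 1/4;  a_2 = 2;  u_1 = (u_0 − 2)/7 = -1/4
  u_1 = -1/4;  a_3 = 5;  u_2 = (u_1 − 5)/7 = -3/4
  u_2 = -3/4;  a_4 = 1;  u_3 = (u_2 − 1)/7 = -1/4
  u_3 = -1/4;  a_5 = 5;  u_4 = (u_3 − 5)/7 = -3/4
Digits: (0, 0, 2, 5, 1, 5).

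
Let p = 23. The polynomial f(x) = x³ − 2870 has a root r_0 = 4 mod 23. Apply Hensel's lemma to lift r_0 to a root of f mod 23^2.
r_1 = 349 (mod 529)

Hensel: r_{i+1} = r_i − f(r_i)/f′(r_i) mod 23^{i+2}, where f′(x) = 3x². Iterate:
  r_0 = 4 (mod 23)
  r_1 = 349 (mod 529)
Final: r = 349 with f(r) ≡ 0 mod 23^2.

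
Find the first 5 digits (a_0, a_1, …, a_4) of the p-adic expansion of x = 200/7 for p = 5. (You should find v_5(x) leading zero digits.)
(a_0, …, a_4) = (0, 0, 4, 3, 0)

v_5(200/7) = 2, so a_0 = ... = a_1 = 0. Factor out: x = 5^2 · u with u = 8/7 a unit in ℤ_5. Expand u iteratively via a_{v+i} = u_i mod 5, u_{i+1} = (u_i − a_{v+i})/5:
  u_0 = 8/7;  a_2 = 4;  u_1 = (u_0 − 4)/5 = -4/7
  u_1 = -4/7;  a_3 = 3;  u_2 = (u_1 − 3)/5 = -5/7
  u_2 = -5/7;  a_4 = 0;  u_3 = (u_2 − 0)/5 = -1/7
Digits: (0, 0, 4, 3, 0).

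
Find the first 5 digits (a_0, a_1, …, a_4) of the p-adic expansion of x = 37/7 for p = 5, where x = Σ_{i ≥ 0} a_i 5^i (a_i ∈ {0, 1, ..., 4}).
(a_0, …, a_4) = (1, 3, 1, 4, 2)

v_5(37/7) = 0 (numerator and denominator both coprime to 5), so x ∈ ℤ_5^×. Compute digits iteratively via a_i = x_i mod 5, x_{i+1} = (x_i − a_i)/5, with x_0 = x:
  x_0 = 37/7;  a_0 = 1;  x_1 = (x_0 − 1)/5 = 6/7
  x_1 = 6/7;  a_1 = 3;  x_2 = (x_1 − 3)/5 = -3/7
  x_2 = -3/7;  a_2 = 1;  x_3 = (x_2 − 1)/5 = -2/7
  x_3 = -2/7;  a_3 = 4;  x_4 = (x_3 − 4)/5 = -6/7
  x_4 = -6/7;  a_4 = 2;  x_5 = (x_4 − 2)/5 = -4/7
Digits: (1, 3, 1, 4, 2).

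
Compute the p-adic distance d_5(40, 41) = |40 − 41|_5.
d_5(40, 41) = 1

Step 1 — x − y = 40 − 41 = -1. Step 2 — v_5(-1) = 0 (factor: -1 = −(5^0 · 1); the sign does not affect v_p). Step 3 — |x − y|_5 = 5^{0} = 1.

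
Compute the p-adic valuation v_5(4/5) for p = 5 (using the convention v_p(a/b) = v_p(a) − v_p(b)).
v_5(4/5) = -1

Factor powers of 5 from the numerator and denominator of the reduced fraction: 4 = 5^0 · 4 and 5 = 5^1 · 1. Apply v_p(a/b) = v_p(a) − v_p(b): v_5(4/5) = 0 − 1 = -1.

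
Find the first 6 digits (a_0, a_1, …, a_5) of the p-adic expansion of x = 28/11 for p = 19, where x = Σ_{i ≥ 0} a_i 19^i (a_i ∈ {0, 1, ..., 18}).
(a_0, …, a_5) = (6, 5, 17, 6, 10, 15)

v_19(28/11) = 0 (numerator and denominator both coprime to 19), so x ∈ ℤ_19^×. Compute digits iteratively via a_i = x_i mod 19, x_{i+1} = (x_i − a_i)/19, with x_0 = x:
  x_0 = 28/11;  a_0 = 6;  x_1 = (x_0 − 6)/19 = -2/11
  x_1 = -2/11;  a_1 = 5;  x_2 = (x_1 − 5)/19 = -3/11
  x_2 = -3/11;  a_2 = 17;  x_3 = (x_2 − 17)/19 = -10/11
  x_3 = -10/11;  a_3 = 6;  x_4 = (x_3 − 6)/19 = -4/11
  x_4 = -4/11;  a_4 = 10;  x_5 = (x_4 − 10)/19 = -6/11
  x_5 = -6/11;  a_5 = 15;  x_6 = (x_5 − 15)/19 = -9/11
Digits: (6, 5, 17, 6, 10, 15).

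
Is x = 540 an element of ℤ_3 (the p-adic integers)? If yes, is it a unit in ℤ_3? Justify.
x ∈ ℤ_3 but not a unit; v_3(x) = 3 > 0

ℤ_3 = {x ∈ ℚ_3 : v_3(x) ≥ 0} and ℤ_3^× = {x ∈ ℤ_3 : v_3(x) = 0}. Here v_3(540) = v_3(num) − v_3(den) = 3; compare against these criteria.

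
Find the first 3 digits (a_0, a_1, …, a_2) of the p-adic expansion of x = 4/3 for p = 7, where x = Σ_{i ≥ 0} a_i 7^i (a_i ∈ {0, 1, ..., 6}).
(a_0, …, a_2) = (6, 4, 4)

v_7(4/3) = 0 (numerator and denominator both coprime to 7), so x ∈ ℤ_7^×. Compute digits iteratively via a_i = x_i mod 7, x_{i+1} = (x_i − a_i)/7, with x_0 = x:
  x_0 = 4/3;  a_0 = 6;  x_1 = (x_0 − 6)/7 = -2/3
  x_1 = -2/3;  a_1 = 4;  x_2 = (x_1 − 4)/7 = -2/3
  x_2 = -2/3;  a_2 = 4;  x_3 = (x_2 − 4)/7 = -2/3
Digits: (6, 4, 4).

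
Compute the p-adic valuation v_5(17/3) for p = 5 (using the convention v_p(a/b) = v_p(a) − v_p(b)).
v_5(17/3) = 0

Factor powers of 5 from the numerator and denominator of the reduced fraction: 17 = 5^0 · 17 and 3 = 5^0 · 3. Apply v_p(a/b) = v_p(a) − v_p(b): v_5(17/3) = 0 − 0 = 0.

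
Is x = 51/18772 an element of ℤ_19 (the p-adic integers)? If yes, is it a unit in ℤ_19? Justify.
x ∉ ℤ_19 (v_19(x) = -2 < 0)

ℤ_19 = {x ∈ ℚ_19 : v_19(x) ≥ 0} and ℤ_19^× = {x ∈ ℤ_19 : v_19(x) = 0}. Here v_19(51/18772) = v_19(num) − v_19(den) = -2; compare against these criteria.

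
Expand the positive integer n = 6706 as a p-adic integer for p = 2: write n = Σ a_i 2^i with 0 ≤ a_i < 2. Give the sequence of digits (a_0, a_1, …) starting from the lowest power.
(a_0, a_1, …) = (0, 1, 0, 0, 1, 1, 0, 0, 0, 1, 0, 1, 1)

Repeated division by 2 gives the digits low-to-high: 6706 = 1·2^1 + 1·2^4 + 1·2^5 + 1·2^9 + 1·2^11 + 1·2^12. Digit sequence: (0, 1, 0, 0, 1, 1, 0, 0, 0, 1, 0, 1, 1).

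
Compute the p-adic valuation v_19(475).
v_19(475) = 1

v_19(n) is the largest exponent k such that 19^k divides n. Factor out: 475 = 19^1 · 25. (Sign doesn't affect v_p.) So v_19(475) = 1.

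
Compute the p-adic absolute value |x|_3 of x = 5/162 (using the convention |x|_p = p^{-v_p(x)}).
|5/162|_3 = 81

Step 1 — compute v_3(x) by factoring powers of 3 out of the numerator and denominator: v_3(5/162) = -4. Step 2 — apply |x|_p = p^{-v_p(x)} = 3^{4} = 81.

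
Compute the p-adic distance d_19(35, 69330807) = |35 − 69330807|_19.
d_19(35, 69330807) = 1/2476099

Step 1 — x − y = 35 − 69330807 = -69330772. Step 2 — v_19(-69330772) = 5 (factor: -69330772 = −(19^5 · 28); the sign does not affect v_p). Step 3 — |x − y|_19 = 19^{-5} = 1/2476099.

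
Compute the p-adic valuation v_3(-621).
v_3(-621) = 3

v_3(n) is the largest exponent k such that 3^k divides n. Factor out: -621 = -3^3 · 23. (Sign doesn't affect v_p.) So v_3(-621) = 3.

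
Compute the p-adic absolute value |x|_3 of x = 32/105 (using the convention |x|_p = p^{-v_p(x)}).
|32/105|_3 = 3

Step 1 — compute v_3(x) by factoring powers of 3 out of the numerator and denominator: v_3(32/105) = -1. Step 2 — apply |x|_p = p^{-v_p(x)} = 3^{1} = 3.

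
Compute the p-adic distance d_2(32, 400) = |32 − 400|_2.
d_2(32, 400) = 1/16

Step 1 — x − y = 32 − 400 = -368. Step 2 — v_2(-368) = 4 (factor: -368 = −(2^4 · 23); the sign does not affect v_p). Step 3 — |x − y|_2 = 2^{-4} = 1/16.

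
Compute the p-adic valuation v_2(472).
v_2(472) = 3

v_2(n) is the largest exponent k such that 2^k divides n. Factor out: 472 = 2^3 · 59. (Sign doesn't affect v_p.) So v_2(472) = 3.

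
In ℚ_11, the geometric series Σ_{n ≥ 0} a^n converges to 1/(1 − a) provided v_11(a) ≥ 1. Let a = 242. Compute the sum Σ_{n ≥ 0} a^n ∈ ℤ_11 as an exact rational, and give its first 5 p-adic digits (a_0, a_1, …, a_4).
Σ a^n = 1/(1 − a) = -1/241;  first 5 digits = (1, 0, 2, 0, 4)

v_11(a) = 2 ≥ 1, so the series converges in ℤ_11 to 1/(1 − a) = 1/(1 − 242) = -1/241. Expand this rational in ℤ_11: compute digits iteratively via d_i = x_i mod 11, x_{i+1} = (x_i − d_i)/11. The first 5 digits are (1, 0, 2, 0, 4).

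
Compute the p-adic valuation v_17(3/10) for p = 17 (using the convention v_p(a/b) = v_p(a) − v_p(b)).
v_17(3/10) = 0

Factor powers of 17 from the numerator and denominator of the reduced fraction: 3 = 17^0 · 3 and 10 = 17^0 · 10. Apply v_p(a/b) = v_p(a) − v_p(b): v_17(3/10) = 0 − 0 = 0.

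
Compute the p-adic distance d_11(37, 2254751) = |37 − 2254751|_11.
d_11(37, 2254751) = 1/161051

Step 1 — x − y = 37 − 2254751 = -2254714. Step 2 — v_11(-2254714) = 5 (factor: -2254714 = −(11^5 · 14); the sign does not affect v_p). Step 3 — |x − y|_11 = 11^{-5} = 1/161051.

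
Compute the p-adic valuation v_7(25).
v_7(25) = 0

v_7(n) is the largest exponent k such that 7^k divides n. Factor out: 25 = 7^0 · 25. (Sign doesn't affect v_p.) So v_7(25) = 0.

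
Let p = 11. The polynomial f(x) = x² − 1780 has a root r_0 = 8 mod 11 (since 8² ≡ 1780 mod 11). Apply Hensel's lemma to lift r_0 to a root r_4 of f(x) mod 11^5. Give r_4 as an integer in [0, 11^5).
r_4 = 93497 (mod 161051)

Hensel's recurrence: r_{i+1} = r_i − f(r_i)·(f′(r_i))^{-1} mod 11^{i+2}, with f′(x) = 2x. Iterate:
  r_0 = 8 (mod 11)
  r_1 = 85 (mod 121)
  r_2 = 327 (mod 1331)
  r_3 = 5651 (mod 14641)
  r_4 = 93497 (mod 161051)
Final: r_4 = 93497, and one checks f(r_4) ≡ 0 mod 11^5.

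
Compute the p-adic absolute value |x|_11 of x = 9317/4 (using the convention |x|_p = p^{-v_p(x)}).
|9317/4|_11 = 1/1331

Step 1 — compute v_11(x) by factoring powers of 11 out of the numerator and denominator: v_11(9317/4) = 3. Step 2 — apply |x|_p = p^{-v_p(x)} = 11^{-3} = 1/1331.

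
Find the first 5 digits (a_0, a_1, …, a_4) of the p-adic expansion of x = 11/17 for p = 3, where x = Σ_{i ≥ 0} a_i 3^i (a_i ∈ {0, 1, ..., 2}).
(a_0, …, a_4) = (1, 2, 0, 1, 1)

v_3(11/17) = 0 (numerator and denominator both coprime to 3), so x ∈ ℤ_3^×. Compute digits iteratively via a_i = x_i mod 3, x_{i+1} = (x_i − a_i)/3, with x_0 = x:
  x_0 = 11/17;  a_0 = 1;  x_1 = (x_0 − 1)/3 = -2/17
  x_1 = -2/17;  a_1 = 2;  x_2 = (x_1 − 2)/3 = -12/17
  x_2 = -12/17;  a_2 = 0;  x_3 = (x_2 − 0)/3 = -4/17
  x_3 = -4/17;  a_3 = 1;  x_4 = (x_3 − 1)/3 = -7/17
  x_4 = -7/17;  a_4 = 1;  x_5 = (x_4 − 1)/3 = -8/17
Digits: (1, 2, 0, 1, 1).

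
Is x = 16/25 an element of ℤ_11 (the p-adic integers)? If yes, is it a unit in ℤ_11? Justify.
x ∈ ℤ_11^× (unit); v_11(x) = 0

ℤ_11 = {x ∈ ℚ_11 : v_11(x) ≥ 0} and ℤ_11^× = {x ∈ ℤ_11 : v_11(x) = 0}. Here v_11(16/25) = v_11(num) − v_11(den) = 0; compare against these criteria.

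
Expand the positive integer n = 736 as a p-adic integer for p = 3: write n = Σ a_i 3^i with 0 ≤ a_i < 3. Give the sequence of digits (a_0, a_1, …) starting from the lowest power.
(a_0, a_1, …) = (1, 2, 0, 0, 0, 0, 1)

Repeated division by 3 gives the digits low-to-high: 736 = 1 + 2·3^1 + 1·3^6. Digit sequence: (1, 2, 0, 0, 0, 0, 1).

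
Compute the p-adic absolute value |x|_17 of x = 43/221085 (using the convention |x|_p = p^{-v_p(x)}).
|43/221085|_17 = 4913

Step 1 — compute v_17(x) by factoring powers of 17 out of the numerator and denominator: v_17(43/221085) = -3. Step 2 — apply |x|_p = p^{-v_p(x)} = 17^{3} = 4913.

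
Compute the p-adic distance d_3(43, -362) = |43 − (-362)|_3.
d_3(43, -362) = 1/81

Step 1 — x − y = 43 − (-362) = 405. Step 2 — v_3(405) = 4 (factor: 405 = (3^4 · 5); the sign does not affect v_p). Step 3 — |x − y|_3 = 3^{-4} = 1/81.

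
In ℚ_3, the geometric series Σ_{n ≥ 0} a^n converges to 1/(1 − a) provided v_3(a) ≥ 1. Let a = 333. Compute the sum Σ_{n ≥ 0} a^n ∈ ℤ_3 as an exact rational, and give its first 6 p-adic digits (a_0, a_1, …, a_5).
Σ a^n = 1/(1 − a) = -1/332;  first 6 digits = (1, 0, 1, 0, 2, 1)

v_3(a) = 2 ≥ 1, so the series converges in ℤ_3 to 1/(1 − a) = 1/(1 − 333) = -1/332. Expand this rational in ℤ_3: compute digits iteratively via d_i = x_i mod 3, x_{i+1} = (x_i − d_i)/3. The first 6 digits are (1, 0, 1, 0, 2, 1).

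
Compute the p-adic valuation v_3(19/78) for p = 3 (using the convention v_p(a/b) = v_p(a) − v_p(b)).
v_3(19/78) = -1

Factor powers of 3 from the numerator and denominator of the reduced fraction: 19 = 3^0 · 19 and 78 = 3^1 · 26. Apply v_p(a/b) = v_p(a) − v_p(b): v_3(19/78) = 0 − 1 = -1.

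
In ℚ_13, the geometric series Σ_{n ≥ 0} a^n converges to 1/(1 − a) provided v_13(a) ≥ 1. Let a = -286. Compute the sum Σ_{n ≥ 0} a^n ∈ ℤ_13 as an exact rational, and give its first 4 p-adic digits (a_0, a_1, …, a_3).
Σ a^n = 1/(1 − a) = 1/287;  first 4 digits = (1, 4, 1, 10)

v_13(a) = 1 ≥ 1, so the series converges in ℤ_13 to 1/(1 − a) = 1/(1 − (-286)) = 1/287. Expand this rational in ℤ_13: compute digits iteratively via d_i = x_i mod 13, x_{i+1} = (x_i − d_i)/13. The first 4 digits are (1, 4, 1, 10).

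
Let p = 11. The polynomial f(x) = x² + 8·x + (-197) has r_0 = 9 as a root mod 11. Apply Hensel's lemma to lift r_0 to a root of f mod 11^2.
r_1 = 20 (mod 121)

Hensel: r_{i+1} = r_i − f(r_i)·(f′(r_i))^{-1} mod 11^{i+2}, f′(x) = 2x + 8. Iterate:
  r_0 = 9 (mod 11)
  r_1 = 20 (mod 121)
Final: r = 20 satisfies f(r) ≡ 0 mod 11^2.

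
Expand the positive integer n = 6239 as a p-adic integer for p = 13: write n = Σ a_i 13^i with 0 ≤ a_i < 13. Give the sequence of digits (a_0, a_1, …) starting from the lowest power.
(a_0, a_1, …) = (12, 11, 10, 2)

Repeated division by 13 gives the digits low-to-high: 6239 = 12 + 11·13^1 + 10·13^2 + 2·13^3. Digit sequence: (12, 11, 10, 2).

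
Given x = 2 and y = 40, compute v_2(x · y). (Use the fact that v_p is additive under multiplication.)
v_2(80) = 4

v_p(x) = 1 (factor: 2 = 2^1 · 1); v_p(y) = 3 (factor: 40 = 2^3 · 5). Additivity: v_p(xy) = v_p(x) + v_p(y) = 1 + 3 = 4. (Direct check: xy = 80 = 2^4 · (5).)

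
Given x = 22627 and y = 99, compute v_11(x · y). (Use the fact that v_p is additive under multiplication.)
v_11(2240073) = 4

v_p(x) = 3 (factor: 22627 = 11^3 · 17); v_p(y) = 1 (factor: 99 = 11^1 · 9). Additivity: v_p(xy) = v_p(x) + v_p(y) = 3 + 1 = 4. (Direct check: xy = 2240073 = 11^4 · (153).)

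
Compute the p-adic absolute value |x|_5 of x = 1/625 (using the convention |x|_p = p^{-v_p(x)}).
|1/625|_5 = 625

Step 1 — compute v_5(x) by factoring powers of 5 out of the numerator and denominator: v_5(1/625) = -4. Step 2 — apply |x|_p = p^{-v_p(x)} = 5^{4} = 625.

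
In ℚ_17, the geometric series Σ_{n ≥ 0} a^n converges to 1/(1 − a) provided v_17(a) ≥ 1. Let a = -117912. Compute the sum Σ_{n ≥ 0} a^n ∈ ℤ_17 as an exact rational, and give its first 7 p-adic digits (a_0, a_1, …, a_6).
Σ a^n = 1/(1 − a) = 1/117913;  first 7 digits = (1, 0, 0, 10, 15, 16, 14)

v_17(a) = 3 ≥ 1, so the series converges in ℤ_17 to 1/(1 − a) = 1/(1 − (-117912)) = 1/117913. Expand this rational in ℤ_17: compute digits iteratively via d_i = x_i mod 17, x_{i+1} = (x_i − d_i)/17. The first 7 digits are (1, 0, 0, 10, 15, 16, 14).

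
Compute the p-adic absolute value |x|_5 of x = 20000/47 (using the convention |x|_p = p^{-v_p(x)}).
|20000/47|_5 = 1/625

Step 1 — compute v_5(x) by factoring powers of 5 out of the numerator and denominator: v_5(20000/47) = 4. Step 2 — apply |x|_p = p^{-v_p(x)} = 5^{-4} = 1/625.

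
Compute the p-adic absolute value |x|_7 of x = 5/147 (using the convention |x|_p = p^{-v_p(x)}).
|5/147|_7 = 49

Step 1 — compute v_7(x) by factoring powers of 7 out of the numerator and denominator: v_7(5/147) = -2. Step 2 — apply |x|_p = p^{-v_p(x)} = 7^{2} = 49.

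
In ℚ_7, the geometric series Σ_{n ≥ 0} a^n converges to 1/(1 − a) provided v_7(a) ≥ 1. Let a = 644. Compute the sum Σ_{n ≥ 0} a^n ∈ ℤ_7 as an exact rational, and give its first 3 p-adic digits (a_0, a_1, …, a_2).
Σ a^n = 1/(1 − a) = -1/643;  first 3 digits = (1, 1, 0)

v_7(a) = 1 ≥ 1, so the series converges in ℤ_7 to 1/(1 − a) = 1/(1 − 644) = -1/643. Expand this rational in ℤ_7: compute digits iteratively via d_i = x_i mod 7, x_{i+1} = (x_i − d_i)/7. The first 3 digits are (1, 1, 0).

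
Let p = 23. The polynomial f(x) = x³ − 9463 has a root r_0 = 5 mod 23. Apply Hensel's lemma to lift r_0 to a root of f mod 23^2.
r_1 = 327 (mod 529)

Hensel: r_{i+1} = r_i − f(r_i)/f′(r_i) mod 23^{i+2}, where f′(x) = 3x². Iterate:
  r_0 = 5 (mod 23)
  r_1 = 327 (mod 529)
Final: r = 327 with f(r) ≡ 0 mod 23^2.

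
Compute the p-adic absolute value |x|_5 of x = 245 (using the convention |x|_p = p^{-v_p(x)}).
|245|_5 = 1/5

Step 1 — compute v_5(x) by factoring powers of 5 out of the numerator and denominator: v_5(245) = 1. Step 2 — apply |x|_p = p^{-v_p(x)} = 5^{-1} = 1/5.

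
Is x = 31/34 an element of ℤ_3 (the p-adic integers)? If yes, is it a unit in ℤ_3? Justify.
x ∈ ℤ_3^× (unit); v_3(x) = 0

ℤ_3 = {x ∈ ℚ_3 : v_3(x) ≥ 0} and ℤ_3^× = {x ∈ ℤ_3 : v_3(x) = 0}. Here v_3(31/34) = v_3(num) − v_3(den) = 0; compare against these criteria.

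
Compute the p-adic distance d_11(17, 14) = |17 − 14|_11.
d_11(17, 14) = 1

Step 1 — x − y = 17 − 14 = 3. Step 2 — v_11(3) = 0 (factor: 3 = (11^0 · 3); the sign does not affect v_p). Step 3 — |x − y|_11 = 11^{0} = 1.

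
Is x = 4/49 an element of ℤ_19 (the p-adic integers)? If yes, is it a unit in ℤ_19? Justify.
x ∈ ℤ_19^× (unit); v_19(x) = 0

ℤ_19 = {x ∈ ℚ_19 : v_19(x) ≥ 0} and ℤ_19^× = {x ∈ ℤ_19 : v_19(x) = 0}. Here v_19(4/49) = v_19(num) − v_19(den) = 0; compare against these criteria.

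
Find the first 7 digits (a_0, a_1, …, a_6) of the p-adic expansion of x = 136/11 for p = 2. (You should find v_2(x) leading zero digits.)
(a_0, …, a_6) = (0, 0, 0, 1, 1, 0, 0)

v_2(136/11) = 3, so a_0 = ... = a_2 = 0. Factor out: x = 2^3 · u with u = 17/11 a unit in ℤ_2. Expand u iteratively via a_{v+i} = u_i mod 2, u_{i+1} = (u_i − a_{v+i})/2:
  u_0 = 17/11;  a_3 = 1;  u_1 = (u_0 − 1)/2 = 3/11
  u_1 = 3/11;  a_4 = 1;  u_2 = (u_1 − 1)/2 = -4/11
  u_2 = -4/11;  a_5 = 0;  u_3 = (u_2 − 0)/2 = -2/11
  u_3 = -2/11;  a_6 = 0;  u_4 = (u_3 − 0)/2 = -1/11
Digits: (0, 0, 0, 1, 1, 0, 0).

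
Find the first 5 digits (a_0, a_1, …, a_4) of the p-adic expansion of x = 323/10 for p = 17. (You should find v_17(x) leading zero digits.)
(a_0, …, a_4) = (0, 7, 15, 11, 1)

v_17(323/10) = 1, so a_0 = ... = a_0 = 0. Factor out: x = 17^1 · u with u = 19/10 a unit in ℤ_17. Expand u iteratively via a_{v+i} = u_i mod 17, u_{i+1} = (u_i − a_{v+i})/17:
  u_0 = 19/10;  a_1 = 7;  u_1 = (u_0 − 7)/17 = -3/10
  u_1 = -3/10;  a_2 = 15;  u_2 = (u_1 − 15)/17 = -9/10
  u_2 = -9/10;  a_3 = 11;  u_3 = (u_2 − 11)/17 = -7/10
  u_3 = -7/10;  a_4 = 1;  u_4 = (u_3 − 1)/17 = -1/10
Digits: (0, 7, 15, 11, 1).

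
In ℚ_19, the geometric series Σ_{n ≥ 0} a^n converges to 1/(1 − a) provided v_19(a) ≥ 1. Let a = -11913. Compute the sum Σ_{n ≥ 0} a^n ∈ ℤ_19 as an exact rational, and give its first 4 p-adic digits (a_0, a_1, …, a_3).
Σ a^n = 1/(1 − a) = 1/11914;  first 4 digits = (1, 0, 5, 17)

v_19(a) = 2 ≥ 1, so the series converges in ℤ_19 to 1/(1 − a) = 1/(1 − (-11913)) = 1/11914. Expand this rational in ℤ_19: compute digits iteratively via d_i = x_i mod 19, x_{i+1} = (x_i − d_i)/19. The first 4 digits are (1, 0, 5, 17).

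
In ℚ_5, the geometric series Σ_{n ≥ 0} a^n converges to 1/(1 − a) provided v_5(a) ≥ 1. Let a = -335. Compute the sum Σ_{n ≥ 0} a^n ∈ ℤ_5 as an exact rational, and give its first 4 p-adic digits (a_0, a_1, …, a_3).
Σ a^n = 1/(1 − a) = 1/336;  first 4 digits = (1, 3, 0, 2)

v_5(a) = 1 ≥ 1, so the series converges in ℤ_5 to 1/(1 − a) = 1/(1 − (-335)) = 1/336. Expand this rational in ℤ_5: compute digits iteratively via d_i = x_i mod 5, x_{i+1} = (x_i − d_i)/5. The first 4 digits are (1, 3, 0, 2).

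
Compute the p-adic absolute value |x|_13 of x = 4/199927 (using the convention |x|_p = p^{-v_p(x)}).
|4/199927|_13 = 28561

Step 1 — compute v_13(x) by factoring powers of 13 out of the numerator and denominator: v_13(4/199927) = -4. Step 2 — apply |x|_p = p^{-v_p(x)} = 13^{4} = 28561.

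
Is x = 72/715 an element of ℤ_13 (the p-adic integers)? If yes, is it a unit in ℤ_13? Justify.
x ∉ ℤ_13 (v_13(x) = -1 < 0)

ℤ_13 = {x ∈ ℚ_13 : v_13(x) ≥ 0} and ℤ_13^× = {x ∈ ℤ_13 : v_13(x) = 0}. Here v_13(72/715) = v_13(num) − v_13(den) = -1; compare against these criteria.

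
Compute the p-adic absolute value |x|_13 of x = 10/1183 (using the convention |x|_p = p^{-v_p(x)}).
|10/1183|_13 = 169

Step 1 — compute v_13(x) by factoring powers of 13 out of the numerator and denominator: v_13(10/1183) = -2. Step 2 — apply |x|_p = p^{-v_p(x)} = 13^{2} = 169.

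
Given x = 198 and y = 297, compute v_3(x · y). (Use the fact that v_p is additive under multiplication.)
v_3(58806) = 5

v_p(x) = 2 (factor: 198 = 3^2 · 22); v_p(y) = 3 (factor: 297 = 3^3 · 11). Additivity: v_p(xy) = v_p(x) + v_p(y) = 2 + 3 = 5. (Direct check: xy = 58806 = 3^5 · (242).)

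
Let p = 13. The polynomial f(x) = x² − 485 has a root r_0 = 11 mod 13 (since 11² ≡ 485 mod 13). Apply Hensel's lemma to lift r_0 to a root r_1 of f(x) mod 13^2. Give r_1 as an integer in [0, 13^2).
r_1 = 89 (mod 169)

Hensel's recurrence: r_{i+1} = r_i − f(r_i)·(f′(r_i))^{-1} mod 13^{i+2}, with f′(x) = 2x. Iterate:
  r_0 = 11 (mod 13)
  r_1 = 89 (mod 169)
Final: r_1 = 89, and one checks f(r_1) ≡ 0 mod 13^2.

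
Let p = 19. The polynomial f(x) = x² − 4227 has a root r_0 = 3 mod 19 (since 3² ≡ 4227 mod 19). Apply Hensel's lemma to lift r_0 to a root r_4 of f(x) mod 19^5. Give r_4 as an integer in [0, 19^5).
r_4 = 2423016 (mod 2476099)

Hensel's recurrence: r_{i+1} = r_i − f(r_i)·(f′(r_i))^{-1} mod 19^{i+2}, with f′(x) = 2x. Iterate:
  r_0 = 3 (mod 19)
  r_1 = 345 (mod 361)
  r_2 = 1789 (mod 6859)
  r_3 = 77238 (mod 130321)
  r_4 = 2423016 (mod 2476099)
Final: r_4 = 2423016, and one checks f(r_4) ≡ 0 mod 19^5.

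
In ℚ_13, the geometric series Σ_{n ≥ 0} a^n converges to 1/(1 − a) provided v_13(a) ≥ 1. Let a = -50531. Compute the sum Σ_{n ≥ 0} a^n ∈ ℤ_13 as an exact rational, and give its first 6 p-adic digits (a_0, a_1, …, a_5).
Σ a^n = 1/(1 − a) = 1/50532;  first 6 digits = (1, 0, 0, 3, 11, 12)

v_13(a) = 3 ≥ 1, so the series converges in ℤ_13 to 1/(1 − a) = 1/(1 − (-50531)) = 1/50532. Expand this rational in ℤ_13: compute digits iteratively via d_i = x_i mod 13, x_{i+1} = (x_i − d_i)/13. The first 6 digits are (1, 0, 0, 3, 11, 12).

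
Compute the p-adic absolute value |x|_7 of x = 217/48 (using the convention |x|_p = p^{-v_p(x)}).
|217/48|_7 = 1/7

Step 1 — compute v_7(x) by factoring powers of 7 out of the numerator and denominator: v_7(217/48) = 1. Step 2 — apply |x|_p = p^{-v_p(x)} = 7^{-1} = 1/7.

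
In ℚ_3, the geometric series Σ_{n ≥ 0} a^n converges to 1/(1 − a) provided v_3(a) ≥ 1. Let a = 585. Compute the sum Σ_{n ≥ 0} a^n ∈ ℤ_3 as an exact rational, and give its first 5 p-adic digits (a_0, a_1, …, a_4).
Σ a^n = 1/(1 − a) = -1/584;  first 5 digits = (1, 0, 2, 0, 2)

v_3(a) = 2 ≥ 1, so the series converges in ℤ_3 to 1/(1 − a) = 1/(1 − 585) = -1/584. Expand this rational in ℤ_3: compute digits iteratively via d_i = x_i mod 3, x_{i+1} = (x_i − d_i)/3. The first 5 digits are (1, 0, 2, 0, 2).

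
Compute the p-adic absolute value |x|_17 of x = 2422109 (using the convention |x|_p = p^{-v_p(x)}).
|2422109|_17 = 1/83521

Step 1 — compute v_17(x) by factoring powers of 17 out of the numerator and denominator: v_17(2422109) = 4. Step 2 — apply |x|_p = p^{-v_p(x)} = 17^{-4} = 1/83521.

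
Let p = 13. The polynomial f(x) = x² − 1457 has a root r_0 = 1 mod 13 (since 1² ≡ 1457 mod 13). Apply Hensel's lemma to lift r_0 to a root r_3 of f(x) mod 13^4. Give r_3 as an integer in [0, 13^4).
r_3 = 5968 (mod 28561)

Hensel's recurrence: r_{i+1} = r_i − f(r_i)·(f′(r_i))^{-1} mod 13^{i+2}, with f′(x) = 2x. Iterate:
  r_0 = 1 (mod 13)
  r_1 = 53 (mod 169)
  r_2 = 1574 (mod 2197)
  r_3 = 5968 (mod 28561)
Final: r_3 = 5968, and one checks f(r_3) ≡ 0 mod 13^4.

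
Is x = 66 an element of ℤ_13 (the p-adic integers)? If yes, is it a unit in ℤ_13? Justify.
x ∈ ℤ_13^× (unit); v_13(x) = 0

ℤ_13 = {x ∈ ℚ_13 : v_13(x) ≥ 0} and ℤ_13^× = {x ∈ ℤ_13 : v_13(x) = 0}. Here v_13(66) = v_13(num) − v_13(den) = 0; compare against these criteria.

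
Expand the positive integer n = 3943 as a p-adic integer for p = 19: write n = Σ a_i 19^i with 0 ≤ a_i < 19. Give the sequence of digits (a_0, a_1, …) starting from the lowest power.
(a_0, a_1, …) = (10, 17, 10)

Repeated division by 19 gives the digits low-to-high: 3943 = 10 + 17·19^1 + 10·19^2. Digit sequence: (10, 17, 10).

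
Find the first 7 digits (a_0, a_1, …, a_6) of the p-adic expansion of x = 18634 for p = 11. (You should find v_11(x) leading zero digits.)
(a_0, …, a_6) = (0, 0, 0, 3, 1, 0, 0)

v_11(18634) = 3, so a_0 = ... = a_2 = 0. Factor out: x = 11^3 · u with u = 14 a unit in ℤ_11. Expand u iteratively via a_{v+i} = u_i mod 11, u_{i+1} = (u_i − a_{v+i})/11:
  u_0 = 14;  a_3 = 3;  u_1 = (u_0 − 3)/11 = 1
  u_1 = 1;  a_4 = 1;  u_2 = (u_1 − 1)/11 = 0
  u_2 = 0;  a_5 = 0;  u_3 = (u_2 − 0)/11 = 0
  u_3 = 0;  a_6 = 0;  u_4 = (u_3 − 0)/11 = 0
Digits: (0, 0, 0, 3, 1, 0, 0).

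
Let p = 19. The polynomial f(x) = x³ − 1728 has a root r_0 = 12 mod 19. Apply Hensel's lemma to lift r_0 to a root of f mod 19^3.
r_2 = 12 (mod 6859)

Hensel: r_{i+1} = r_i − f(r_i)/f′(r_i) mod 19^{i+2}, where f′(x) = 3x². Iterate:
  r_0 = 12 (mod 19)
  r_1 = 12 (mod 361)
  r_2 = 12 (mod 6859)
Final: r = 12 with f(r) ≡ 0 mod 19^3.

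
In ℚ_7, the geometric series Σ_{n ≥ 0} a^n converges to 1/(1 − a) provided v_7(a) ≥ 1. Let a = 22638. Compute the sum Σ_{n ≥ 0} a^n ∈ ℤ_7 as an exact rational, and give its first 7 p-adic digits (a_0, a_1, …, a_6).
Σ a^n = 1/(1 − a) = -1/22637;  first 7 digits = (1, 0, 0, 3, 2, 1, 2)

v_7(a) = 3 ≥ 1, so the series converges in ℤ_7 to 1/(1 − a) = 1/(1 − 22638) = -1/22637. Expand this rational in ℤ_7: compute digits iteratively via d_i = x_i mod 7, x_{i+1} = (x_i − d_i)/7. The first 7 digits are (1, 0, 0, 3, 2, 1, 2).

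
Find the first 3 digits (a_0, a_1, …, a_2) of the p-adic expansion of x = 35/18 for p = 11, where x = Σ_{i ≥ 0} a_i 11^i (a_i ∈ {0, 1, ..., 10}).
(a_0, …, a_2) = (5, 4, 10)

v_11(35/18) = 0 (numerator and denominator both coprime to 11), so x ∈ ℤ_11^×. Compute digits iteratively via a_i = x_i mod 11, x_{i+1} = (x_i − a_i)/11, with x_0 = x:
  x_0 = 35/18;  a_0 = 5;  x_1 = (x_0 − 5)/11 = -5/18
  x_1 = -5/18;  a_1 = 4;  x_2 = (x_1 − 4)/11 = -7/18
  x_2 = -7/18;  a_2 = 10;  x_3 = (x_2 − 10)/11 = -17/18
Digits: (5, 4, 10).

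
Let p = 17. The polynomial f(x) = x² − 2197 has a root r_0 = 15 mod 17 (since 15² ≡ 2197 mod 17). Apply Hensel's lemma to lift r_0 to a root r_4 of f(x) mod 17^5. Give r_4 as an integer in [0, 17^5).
r_4 = 602665 (mod 1419857)

Hensel's recurrence: r_{i+1} = r_i − f(r_i)·(f′(r_i))^{-1} mod 17^{i+2}, with f′(x) = 2x. Iterate:
  r_0 = 15 (mod 17)
  r_1 = 100 (mod 289)
  r_2 = 3279 (mod 4913)
  r_3 = 18018 (mod 83521)
  r_4 = 602665 (mod 1419857)
Final: r_4 = 602665, and one checks f(r_4) ≡ 0 mod 17^5.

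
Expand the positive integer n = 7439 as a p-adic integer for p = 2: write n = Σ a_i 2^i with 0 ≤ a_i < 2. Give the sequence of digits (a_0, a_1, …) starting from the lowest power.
(a_0, a_1, …) = (1, 1, 1, 1, 0, 0, 0, 0, 1, 0, 1, 1, 1)

Repeated division by 2 gives the digits low-to-high: 7439 = 1 + 1·2^1 + 1·2^2 + 1·2^3 + 1·2^8 + 1·2^10 + 1·2^11 + 1·2^12. Digit sequence: (1, 1, 1, 1, 0, 0, 0, 0, 1, 0, 1, 1, 1).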